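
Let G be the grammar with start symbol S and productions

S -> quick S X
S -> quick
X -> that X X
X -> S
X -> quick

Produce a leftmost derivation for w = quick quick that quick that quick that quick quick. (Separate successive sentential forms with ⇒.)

S ⇒ quick S X ⇒ quick quick X ⇒ quick quick that X X ⇒ quick quick that quick X ⇒ quick quick that quick that X X ⇒ quick quick that quick that quick X ⇒ quick quick that quick that quick that X X ⇒ quick quick that quick that quick that quick X ⇒ quick quick that quick that quick that quick quick

S ⇒ quick S X   [S -> quick S X]
quick S X ⇒ quick quick X   [S -> quick]
quick quick X ⇒ quick quick that X X   [X -> that X X]
quick quick that X X ⇒ quick quick that quick X   [X -> quick]
quick quick that quick X ⇒ quick quick that quick that X X   [X -> that X X]
quick quick that quick that X X ⇒ quick quick that quick that quick X   [X -> quick]
quick quick that quick that quick X ⇒ quick quick that quick that quick that X X   [X -> that X X]
quick quick that quick that quick that X X ⇒ quick quick that quick that quick that quick X   [X -> quick]
quick quick that quick that quick that quick X ⇒ quick quick that quick that quick that quick quick   [X -> quick]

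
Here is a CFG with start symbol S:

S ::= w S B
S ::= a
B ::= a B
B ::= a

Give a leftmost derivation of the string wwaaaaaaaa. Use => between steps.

S => wSB   [S ::= w S B]
wSB => wwSBB   [S ::= w S B]
wwSBB => wwaBB   [S ::= a]
wwaBB => wwaaBB   [B ::= a B]
wwaaBB => wwaaaBB   [B ::= a B]
wwaaaBB => wwaaaaBB   [B ::= a B]
wwaaaaBB => wwaaaaaBB   [B ::= a B]
wwaaaaaBB => wwaaaaaaBB   [B ::= a B]
wwaaaaaaBB => wwaaaaaaaB   [B ::= a]
wwaaaaaaaB => wwaaaaaaaa   [B ::= a]

S => wSB => wwSBB => wwaBB => wwaaBB => wwaaaBB => wwaaaaBB => wwaaaaaBB => wwaaaaaaBB => wwaaaaaaaB => wwaaaaaaaa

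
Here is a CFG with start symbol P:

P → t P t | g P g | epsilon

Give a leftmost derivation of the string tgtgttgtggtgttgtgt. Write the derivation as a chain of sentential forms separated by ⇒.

P ⇒ tPt ⇒ tgPgt ⇒ tgtPtgt ⇒ tgtgPgtgt ⇒ tgtgtPtgtgt ⇒ tgtgttPttgtgt ⇒ tgtgttgPgttgtgt ⇒ tgtgttgtPtgttgtgt ⇒ tgtgttgtgPgtgttgtgt ⇒ tgtgttgtggtgttgtgt

P ⇒ tPt   [P → t P t]
tPt ⇒ tgPgt   [P → g P g]
tgPgt ⇒ tgtPtgt   [P → t P t]
tgtPtgt ⇒ tgtgPgtgt   [P → g P g]
tgtgPgtgt ⇒ tgtgtPtgtgt   [P → t P t]
tgtgtPtgtgt ⇒ tgtgttPttgtgt   [P → t P t]
tgtgttPttgtgt ⇒ tgtgttgPgttgtgt   [P → g P g]
tgtgttgPgttgtgt ⇒ tgtgttgtPtgttgtgt   [P → t P t]
tgtgttgtPtgttgtgt ⇒ tgtgttgtgPgtgttgtgt   [P → g P g]
tgtgttgtgPgtgttgtgt ⇒ tgtgttgtggtgttgtgt   [P → epsilon]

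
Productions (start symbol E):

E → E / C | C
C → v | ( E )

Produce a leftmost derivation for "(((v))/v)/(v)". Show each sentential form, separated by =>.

E => E/C => C/C => (E)/C => (E/C)/C => (C/C)/C => ((E)/C)/C => ((C)/C)/C => (((E))/C)/C => (((C))/C)/C => (((v))/C)/C => (((v))/v)/C => (((v))/v)/(E) => (((v))/v)/(C) => (((v))/v)/(v)

E => E/C   [E → E / C]
E/C => C/C   [E → C]
C/C => (E)/C   [C → ( E )]
(E)/C => (E/C)/C   [E → E / C]
(E/C)/C => (C/C)/C   [E → C]
(C/C)/C => ((E)/C)/C   [C → ( E )]
((E)/C)/C => ((C)/C)/C   [E → C]
((C)/C)/C => (((E))/C)/C   [C → ( E )]
(((E))/C)/C => (((C))/C)/C   [E → C]
(((C))/C)/C => (((v))/C)/C   [C → v]
(((v))/C)/C => (((v))/v)/C   [C → v]
(((v))/v)/C => (((v))/v)/(E)   [C → ( E )]
(((v))/v)/(E) => (((v))/v)/(C)   [E → C]
(((v))/v)/(C) => (((v))/v)/(v)   [C → v]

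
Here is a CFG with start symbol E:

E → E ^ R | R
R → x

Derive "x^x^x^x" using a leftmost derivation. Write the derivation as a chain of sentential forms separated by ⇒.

E ⇒ E^R   [E → E ^ R]
E^R ⇒ E^R^R   [E → E ^ R]
E^R^R ⇒ E^R^R^R   [E → E ^ R]
E^R^R^R ⇒ R^R^R^R   [E → R]
R^R^R^R ⇒ x^R^R^R   [R → x]
x^R^R^R ⇒ x^x^R^R   [R → x]
x^x^R^R ⇒ x^x^x^R   [R → x]
x^x^x^R ⇒ x^x^x^x   [R → x]

E ⇒ E^R ⇒ E^R^R ⇒ E^R^R^R ⇒ R^R^R^R ⇒ x^R^R^R ⇒ x^x^R^R ⇒ x^x^x^R ⇒ x^x^x^x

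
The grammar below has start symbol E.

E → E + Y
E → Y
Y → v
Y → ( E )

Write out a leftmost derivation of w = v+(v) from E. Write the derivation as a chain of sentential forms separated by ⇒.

E ⇒ E+Y ⇒ Y+Y ⇒ v+Y ⇒ v+(E) ⇒ v+(Y) ⇒ v+(v)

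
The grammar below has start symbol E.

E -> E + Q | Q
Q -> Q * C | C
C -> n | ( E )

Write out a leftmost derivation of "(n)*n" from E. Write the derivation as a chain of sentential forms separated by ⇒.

E ⇒ Q ⇒ Q*C ⇒ C*C ⇒ (E)*C ⇒ (Q)*C ⇒ (C)*C ⇒ (n)*C ⇒ (n)*n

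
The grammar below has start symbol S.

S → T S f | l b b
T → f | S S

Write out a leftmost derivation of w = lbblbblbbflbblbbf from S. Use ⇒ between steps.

S ⇒ TSf   [S → T S f]
TSf ⇒ SSSf   [T → S S]
SSSf ⇒ TSfSSf   [S → T S f]
TSfSSf ⇒ SSSfSSf   [T → S S]
SSSfSSf ⇒ lbbSSfSSf   [S → l b b]
lbbSSfSSf ⇒ lbblbbSfSSf   [S → l b b]
lbblbbSfSSf ⇒ lbblbblbbfSSf   [S → l b b]
lbblbblbbfSSf ⇒ lbblbblbbflbbSf   [S → l b b]
lbblbblbbflbbSf ⇒ lbblbblbbflbblbbf   [S → l b b]

S ⇒ TSf ⇒ SSSf ⇒ TSfSSf ⇒ SSSfSSf ⇒ lbbSSfSSf ⇒ lbblbbSfSSf ⇒ lbblbblbbfSSf ⇒ lbblbblbbflbbSf ⇒ lbblbblbbflbblbbf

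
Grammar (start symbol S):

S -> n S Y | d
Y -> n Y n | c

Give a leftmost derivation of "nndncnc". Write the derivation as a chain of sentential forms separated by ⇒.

S ⇒ nSY   [S -> n S Y]
nSY ⇒ nnSYY   [S -> n S Y]
nnSYY ⇒ nndYY   [S -> d]
nndYY ⇒ nndnYnY   [Y -> n Y n]
nndnYnY ⇒ nndncnY   [Y -> c]
nndncnY ⇒ nndncnc   [Y -> c]

S ⇒ nSY ⇒ nnSYY ⇒ nndYY ⇒ nndnYnY ⇒ nndncnY ⇒ nndncnc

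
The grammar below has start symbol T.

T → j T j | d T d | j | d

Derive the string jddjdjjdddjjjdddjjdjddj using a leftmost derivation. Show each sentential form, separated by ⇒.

T ⇒ jTj   [T → j T j]
jTj ⇒ jdTdj   [T → d T d]
jdTdj ⇒ jddTddj   [T → d T d]
jddTddj ⇒ jddjTjddj   [T → j T j]
jddjTjddj ⇒ jddjdTdjddj   [T → d T d]
jddjdTdjddj ⇒ jddjdjTjdjddj   [T → j T j]
jddjdjTjdjddj ⇒ jddjdjjTjjdjddj   [T → j T j]
jddjdjjTjjdjddj ⇒ jddjdjjdTdjjdjddj   [T → d T d]
jddjdjjdTdjjdjddj ⇒ jddjdjjddTddjjdjddj   [T → d T d]
jddjdjjddTddjjdjddj ⇒ jddjdjjdddTdddjjdjddj   [T → d T d]
jddjdjjdddTdddjjdjddj ⇒ jddjdjjdddjTjdddjjdjddj   [T → j T j]
jddjdjjdddjTjdddjjdjddj ⇒ jddjdjjdddjjjdddjjdjddj   [T → j]

T ⇒ jTj ⇒ jdTdj ⇒ jddTddj ⇒ jddjTjddj ⇒ jddjdTdjddj ⇒ jddjdjTjdjddj ⇒ jddjdjjTjjdjddj ⇒ jddjdjjdTdjjdjddj ⇒ jddjdjjddTddjjdjddj ⇒ jddjdjjdddTdddjjdjddj ⇒ jddjdjjdddjTjdddjjdjddj ⇒ jddjdjjdddjjjdddjjdjddj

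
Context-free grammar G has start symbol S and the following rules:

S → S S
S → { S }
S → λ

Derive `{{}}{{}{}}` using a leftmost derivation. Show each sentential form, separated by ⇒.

S ⇒ SS ⇒ {S}S ⇒ {{S}}S ⇒ {{}}S ⇒ {{}}{S} ⇒ {{}}{SS} ⇒ {{}}{SSS} ⇒ {{}}{{S}SS} ⇒ {{}}{{}SS} ⇒ {{}}{{}{S}S} ⇒ {{}}{{}{}S} ⇒ {{}}{{}{}}

S ⇒ SS   [S → S S]
SS ⇒ {S}S   [S → { S }]
{S}S ⇒ {{S}}S   [S → { S }]
{{S}}S ⇒ {{}}S   [S → λ]
{{}}S ⇒ {{}}{S}   [S → { S }]
{{}}{S} ⇒ {{}}{SS}   [S → S S]
{{}}{SS} ⇒ {{}}{SSS}   [S → S S]
{{}}{SSS} ⇒ {{}}{{S}SS}   [S → { S }]
{{}}{{S}SS} ⇒ {{}}{{}SS}   [S → λ]
{{}}{{}SS} ⇒ {{}}{{}{S}S}   [S → { S }]
{{}}{{}{S}S} ⇒ {{}}{{}{}S}   [S → λ]
{{}}{{}{}S} ⇒ {{}}{{}{}}   [S → λ]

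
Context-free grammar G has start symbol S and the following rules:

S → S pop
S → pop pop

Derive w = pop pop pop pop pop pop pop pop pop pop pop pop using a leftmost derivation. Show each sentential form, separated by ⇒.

S ⇒ S pop ⇒ S pop pop ⇒ S pop pop pop ⇒ S pop pop pop pop ⇒ S pop pop pop pop pop ⇒ S pop pop pop pop pop pop ⇒ S pop pop pop pop pop pop pop ⇒ S pop pop pop pop pop pop pop pop ⇒ S pop pop pop pop pop pop pop pop pop ⇒ S pop pop pop pop pop pop pop pop pop pop ⇒ pop pop pop pop pop pop pop pop pop pop pop pop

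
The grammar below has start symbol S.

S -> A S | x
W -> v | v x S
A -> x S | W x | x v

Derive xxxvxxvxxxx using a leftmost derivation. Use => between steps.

S => AS   [S -> A S]
AS => xSS   [A -> x S]
xSS => xASS   [S -> A S]
xASS => xxSSS   [A -> x S]
xxSSS => xxASSS   [S -> A S]
xxASSS => xxxvSSS   [A -> x v]
xxxvSSS => xxxvASSS   [S -> A S]
xxxvASSS => xxxvxSSSS   [A -> x S]
xxxvxSSSS => xxxvxASSSS   [S -> A S]
xxxvxASSSS => xxxvxxvSSSS   [A -> x v]
xxxvxxvSSSS => xxxvxxvxSSS   [S -> x]
xxxvxxvxSSS => xxxvxxvxxSS   [S -> x]
xxxvxxvxxSS => xxxvxxvxxxS   [S -> x]
xxxvxxvxxxS => xxxvxxvxxxx   [S -> x]

S => AS => xSS => xASS => xxSSS => xxASSS => xxxvSSS => xxxvASSS => xxxvxSSSS => xxxvxASSSS => xxxvxxvSSSS => xxxvxxvxSSS => xxxvxxvxxSS => xxxvxxvxxxS => xxxvxxvxxxx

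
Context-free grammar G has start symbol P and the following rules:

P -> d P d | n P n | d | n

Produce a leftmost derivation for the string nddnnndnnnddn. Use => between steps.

P => nPn => ndPdn => nddPddn => nddnPnddn => nddnnPnnddn => nddnnnPnnnddn => nddnnndnnnddn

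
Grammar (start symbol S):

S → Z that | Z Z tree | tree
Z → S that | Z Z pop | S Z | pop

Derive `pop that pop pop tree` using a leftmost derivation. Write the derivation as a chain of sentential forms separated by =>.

S => Z Z tree => S Z Z tree => Z that Z Z tree => pop that Z Z tree => pop that pop Z tree => pop that pop pop tree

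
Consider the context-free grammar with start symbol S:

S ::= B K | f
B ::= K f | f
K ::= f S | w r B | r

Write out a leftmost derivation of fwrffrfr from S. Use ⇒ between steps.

S ⇒ BK   [S ::= B K]
BK ⇒ KfK   [B ::= K f]
KfK ⇒ fSfK   [K ::= f S]
fSfK ⇒ fBKfK   [S ::= B K]
fBKfK ⇒ fKfKfK   [B ::= K f]
fKfKfK ⇒ fwrBfKfK   [K ::= w r B]
fwrBfKfK ⇒ fwrffKfK   [B ::= f]
fwrffKfK ⇒ fwrffrfK   [K ::= r]
fwrffrfK ⇒ fwrffrfr   [K ::= r]

S ⇒ BK ⇒ KfK ⇒ fSfK ⇒ fBKfK ⇒ fKfKfK ⇒ fwrBfKfK ⇒ fwrffKfK ⇒ fwrffrfK ⇒ fwrffrfr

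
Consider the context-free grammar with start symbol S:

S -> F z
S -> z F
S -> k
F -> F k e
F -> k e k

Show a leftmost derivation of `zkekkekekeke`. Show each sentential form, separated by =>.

S => zF => zFke => zFkeke => zFkekeke => zFkekekeke => zkekkekekeke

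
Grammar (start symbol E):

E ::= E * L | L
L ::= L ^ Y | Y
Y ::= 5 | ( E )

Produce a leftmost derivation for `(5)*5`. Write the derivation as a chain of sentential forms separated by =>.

E=>E*L=>L*L=>Y*L=>(E)*L=>(L)*L=>(Y)*L=>(5)*L=>(5)*Y=>(5)*5

E => E*L   [E ::= E * L]
E*L => L*L   [E ::= L]
L*L => Y*L   [L ::= Y]
Y*L => (E)*L   [Y ::= ( E )]
(E)*L => (L)*L   [E ::= L]
(L)*L => (Y)*L   [L ::= Y]
(Y)*L => (5)*L   [Y ::= 5]
(5)*L => (5)*Y   [L ::= Y]
(5)*Y => (5)*5   [Y ::= 5]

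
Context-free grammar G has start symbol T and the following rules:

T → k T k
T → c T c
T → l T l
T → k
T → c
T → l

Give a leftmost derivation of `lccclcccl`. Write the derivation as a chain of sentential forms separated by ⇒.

T ⇒ lTl   [T → l T l]
lTl ⇒ lcTcl   [T → c T c]
lcTcl ⇒ lccTccl   [T → c T c]
lccTccl ⇒ lcccTcccl   [T → c T c]
lcccTcccl ⇒ lccclcccl   [T → l]

T ⇒ lTl ⇒ lcTcl ⇒ lccTccl ⇒ lcccTcccl ⇒ lccclcccl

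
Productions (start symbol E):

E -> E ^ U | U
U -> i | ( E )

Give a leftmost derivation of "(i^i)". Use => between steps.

E => U   [E -> U]
U => (E)   [U -> ( E )]
(E) => (E^U)   [E -> E ^ U]
(E^U) => (U^U)   [E -> U]
(U^U) => (i^U)   [U -> i]
(i^U) => (i^i)   [U -> i]

E=>U=>(E)=>(E^U)=>(U^U)=>(i^U)=>(i^i)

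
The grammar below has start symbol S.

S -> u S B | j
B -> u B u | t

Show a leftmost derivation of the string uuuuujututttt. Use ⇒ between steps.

S⇒uSB⇒uuSBB⇒uuuSBBB⇒uuuuSBBBB⇒uuuuuSBBBBB⇒uuuuujBBBBB⇒uuuuujuBuBBBB⇒uuuuujutuBBBB⇒uuuuujututBBB⇒uuuuujututtBB⇒uuuuujututttB⇒uuuuujututttt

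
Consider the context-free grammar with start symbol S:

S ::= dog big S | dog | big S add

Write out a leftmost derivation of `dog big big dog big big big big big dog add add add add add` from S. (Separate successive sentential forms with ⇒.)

S ⇒ dog big S ⇒ dog big big S add ⇒ dog big big dog big S add ⇒ dog big big dog big big S add add ⇒ dog big big dog big big big S add add add ⇒ dog big big dog big big big big S add add add add ⇒ dog big big dog big big big big big S add add add add add ⇒ dog big big dog big big big big big dog add add add add add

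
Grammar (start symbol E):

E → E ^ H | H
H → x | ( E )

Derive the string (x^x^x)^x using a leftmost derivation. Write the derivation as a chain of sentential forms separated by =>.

E => E^H => H^H => (E)^H => (E^H)^H => (E^H^H)^H => (H^H^H)^H => (x^H^H)^H => (x^x^H)^H => (x^x^x)^H => (x^x^x)^x

E => E^H   [E → E ^ H]
E^H => H^H   [E → H]
H^H => (E)^H   [H → ( E )]
(E)^H => (E^H)^H   [E → E ^ H]
(E^H)^H => (E^H^H)^H   [E → E ^ H]
(E^H^H)^H => (H^H^H)^H   [E → H]
(H^H^H)^H => (x^H^H)^H   [H → x]
(x^H^H)^H => (x^x^H)^H   [H → x]
(x^x^H)^H => (x^x^x)^H   [H → x]
(x^x^x)^H => (x^x^x)^x   [H → x]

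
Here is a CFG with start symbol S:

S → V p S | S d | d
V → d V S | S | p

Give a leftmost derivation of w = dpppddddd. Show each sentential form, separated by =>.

S => Sd => Sdd => Sddd => Sdddd => VpSdddd => SpSdddd => dpSdddd => dpVpSdddd => dpppSdddd => dpppddddd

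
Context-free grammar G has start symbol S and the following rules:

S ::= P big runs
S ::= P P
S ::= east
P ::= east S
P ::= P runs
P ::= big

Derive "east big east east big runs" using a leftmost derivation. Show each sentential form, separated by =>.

S => P big runs => east S big runs => east P P big runs => east big P big runs => east big east S big runs => east big east east big runs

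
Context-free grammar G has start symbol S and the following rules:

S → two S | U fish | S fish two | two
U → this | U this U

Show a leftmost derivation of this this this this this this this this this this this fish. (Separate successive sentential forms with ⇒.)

S ⇒ U fish ⇒ U this U fish ⇒ this this U fish ⇒ this this U this U fish ⇒ this this U this U this U fish ⇒ this this U this U this U this U fish ⇒ this this this this U this U this U fish ⇒ this this this this this this U this U fish ⇒ this this this this this this U this U this U fish ⇒ this this this this this this this this U this U fish ⇒ this this this this this this this this this this U fish ⇒ this this this this this this this this this this this fish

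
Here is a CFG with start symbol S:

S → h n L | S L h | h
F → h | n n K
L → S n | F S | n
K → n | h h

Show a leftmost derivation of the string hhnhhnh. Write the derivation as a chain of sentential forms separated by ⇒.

S ⇒ SLh   [S → S L h]
SLh ⇒ SLhLh   [S → S L h]
SLhLh ⇒ hLhLh   [S → h]
hLhLh ⇒ hSnhLh   [L → S n]
hSnhLh ⇒ hhnhLh   [S → h]
hhnhLh ⇒ hhnhSnh   [L → S n]
hhnhSnh ⇒ hhnhhnh   [S → h]

S ⇒ SLh ⇒ SLhLh ⇒ hLhLh ⇒ hSnhLh ⇒ hhnhLh ⇒ hhnhSnh ⇒ hhnhhnh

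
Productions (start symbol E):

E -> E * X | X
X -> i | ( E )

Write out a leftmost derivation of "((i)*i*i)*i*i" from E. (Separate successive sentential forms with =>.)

E=>E*X=>E*X*X=>X*X*X=>(E)*X*X=>(E*X)*X*X=>(E*X*X)*X*X=>(X*X*X)*X*X=>((E)*X*X)*X*X=>((X)*X*X)*X*X=>((i)*X*X)*X*X=>((i)*i*X)*X*X=>((i)*i*i)*X*X=>((i)*i*i)*i*X=>((i)*i*i)*i*i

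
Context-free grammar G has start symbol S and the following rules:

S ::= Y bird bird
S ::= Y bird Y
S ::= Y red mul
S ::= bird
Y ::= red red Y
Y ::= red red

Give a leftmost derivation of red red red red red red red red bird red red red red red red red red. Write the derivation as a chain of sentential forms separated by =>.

S => Y bird Y => red red Y bird Y => red red red red Y bird Y => red red red red red red Y bird Y => red red red red red red red red bird Y => red red red red red red red red bird red red Y => red red red red red red red red bird red red red red Y => red red red red red red red red bird red red red red red red Y => red red red red red red red red bird red red red red red red red red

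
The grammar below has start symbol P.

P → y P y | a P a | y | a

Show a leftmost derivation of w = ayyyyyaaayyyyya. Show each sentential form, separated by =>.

P => aPa   [P → a P a]
aPa => ayPya   [P → y P y]
ayPya => ayyPyya   [P → y P y]
ayyPyya => ayyyPyyya   [P → y P y]
ayyyPyyya => ayyyyPyyyya   [P → y P y]
ayyyyPyyyya => ayyyyyPyyyyya   [P → y P y]
ayyyyyPyyyyya => ayyyyyaPayyyyya   [P → a P a]
ayyyyyaPayyyyya => ayyyyyaaayyyyya   [P → a]

P => aPa => ayPya => ayyPyya => ayyyPyyya => ayyyyPyyyya => ayyyyyPyyyyya => ayyyyyaPayyyyya => ayyyyyaaayyyyya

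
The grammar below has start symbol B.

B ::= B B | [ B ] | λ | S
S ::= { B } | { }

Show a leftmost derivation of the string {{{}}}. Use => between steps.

B => S   [B ::= S]
S => {B}   [S ::= { B }]
{B} => {S}   [B ::= S]
{S} => {{B}}   [S ::= { B }]
{{B}} => {{S}}   [B ::= S]
{{S}} => {{{}}}   [S ::= { }]

B => S => {B} => {S} => {{B}} => {{S}} => {{{}}}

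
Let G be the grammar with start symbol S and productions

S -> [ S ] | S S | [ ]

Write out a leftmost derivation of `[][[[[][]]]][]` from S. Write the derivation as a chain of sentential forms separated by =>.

S=>SS=>[]S=>[]SS=>[][S]S=>[][[S]]S=>[][[[S]]]S=>[][[[SS]]]S=>[][[[[]S]]]S=>[][[[[][]]]]S=>[][[[[][]]]][]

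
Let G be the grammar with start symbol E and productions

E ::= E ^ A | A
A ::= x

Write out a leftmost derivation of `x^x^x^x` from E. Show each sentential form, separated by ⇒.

E ⇒ E^A ⇒ E^A^A ⇒ E^A^A^A ⇒ A^A^A^A ⇒ x^A^A^A ⇒ x^x^A^A ⇒ x^x^x^A ⇒ x^x^x^x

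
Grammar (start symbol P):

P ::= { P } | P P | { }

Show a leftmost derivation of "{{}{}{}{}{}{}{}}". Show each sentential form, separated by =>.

P => {P} => {PP} => {PPP} => {PPPP} => {PPPPP} => {PPPPPP} => {PPPPPPP} => {{}PPPPPP} => {{}{}PPPPP} => {{}{}{}PPPP} => {{}{}{}{}PPP} => {{}{}{}{}{}PP} => {{}{}{}{}{}{}P} => {{}{}{}{}{}{}{}}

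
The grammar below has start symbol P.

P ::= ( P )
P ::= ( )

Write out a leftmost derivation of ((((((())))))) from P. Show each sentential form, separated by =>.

P => (P) => ((P)) => (((P))) => ((((P)))) => (((((P))))) => ((((((P)))))) => ((((((()))))))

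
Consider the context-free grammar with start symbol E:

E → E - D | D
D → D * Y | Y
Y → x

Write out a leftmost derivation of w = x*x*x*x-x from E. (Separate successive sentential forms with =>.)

E => E-D   [E → E - D]
E-D => D-D   [E → D]
D-D => D*Y-D   [D → D * Y]
D*Y-D => D*Y*Y-D   [D → D * Y]
D*Y*Y-D => D*Y*Y*Y-D   [D → D * Y]
D*Y*Y*Y-D => Y*Y*Y*Y-D   [D → Y]
Y*Y*Y*Y-D => x*Y*Y*Y-D   [Y → x]
x*Y*Y*Y-D => x*x*Y*Y-D   [Y → x]
x*x*Y*Y-D => x*x*x*Y-D   [Y → x]
x*x*x*Y-D => x*x*x*x-D   [Y → x]
x*x*x*x-D => x*x*x*x-Y   [D → Y]
x*x*x*x-Y => x*x*x*x-x   [Y → x]

E=>E-D=>D-D=>D*Y-D=>D*Y*Y-D=>D*Y*Y*Y-D=>Y*Y*Y*Y-D=>x*Y*Y*Y-D=>x*x*Y*Y-D=>x*x*x*Y-D=>x*x*x*x-D=>x*x*x*x-Y=>x*x*x*x-x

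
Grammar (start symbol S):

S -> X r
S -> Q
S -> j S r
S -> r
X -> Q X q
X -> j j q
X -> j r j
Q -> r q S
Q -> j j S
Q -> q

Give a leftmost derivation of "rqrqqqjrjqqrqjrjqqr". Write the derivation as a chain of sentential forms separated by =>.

S => Xr   [S -> X r]
Xr => QXqr   [X -> Q X q]
QXqr => rqSXqr   [Q -> r q S]
rqSXqr => rqXrXqr   [S -> X r]
rqXrXqr => rqQXqrXqr   [X -> Q X q]
rqQXqrXqr => rqrqSXqrXqr   [Q -> r q S]
rqrqSXqrXqr => rqrqQXqrXqr   [S -> Q]
rqrqQXqrXqr => rqrqqXqrXqr   [Q -> q]
rqrqqXqrXqr => rqrqqQXqqrXqr   [X -> Q X q]
rqrqqQXqqrXqr => rqrqqqXqqrXqr   [Q -> q]
rqrqqqXqqrXqr => rqrqqqjrjqqrXqr   [X -> j r j]
rqrqqqjrjqqrXqr => rqrqqqjrjqqrQXqqr   [X -> Q X q]
rqrqqqjrjqqrQXqqr => rqrqqqjrjqqrqXqqr   [Q -> q]
rqrqqqjrjqqrqXqqr => rqrqqqjrjqqrqjrjqqr   [X -> j r j]

S => Xr => QXqr => rqSXqr => rqXrXqr => rqQXqrXqr => rqrqSXqrXqr => rqrqQXqrXqr => rqrqqXqrXqr => rqrqqQXqqrXqr => rqrqqqXqqrXqr => rqrqqqjrjqqrXqr => rqrqqqjrjqqrQXqqr => rqrqqqjrjqqrqXqqr => rqrqqqjrjqqrqjrjqqr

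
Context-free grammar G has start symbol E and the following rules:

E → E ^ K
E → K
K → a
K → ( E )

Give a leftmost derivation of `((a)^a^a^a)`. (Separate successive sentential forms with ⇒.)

E ⇒ K ⇒ (E) ⇒ (E^K) ⇒ (E^K^K) ⇒ (E^K^K^K) ⇒ (K^K^K^K) ⇒ ((E)^K^K^K) ⇒ ((K)^K^K^K) ⇒ ((a)^K^K^K) ⇒ ((a)^a^K^K) ⇒ ((a)^a^a^K) ⇒ ((a)^a^a^a)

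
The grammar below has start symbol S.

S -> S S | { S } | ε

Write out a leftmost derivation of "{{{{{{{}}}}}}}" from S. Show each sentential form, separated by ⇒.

S ⇒ {S}   [S -> { S }]
{S} ⇒ {{S}}   [S -> { S }]
{{S}} ⇒ {{SS}}   [S -> S S]
{{SS}} ⇒ {{{S}S}}   [S -> { S }]
{{{S}S}} ⇒ {{{SS}S}}   [S -> S S]
{{{SS}S}} ⇒ {{{SSS}S}}   [S -> S S]
{{{SSS}S}} ⇒ {{{{S}SS}S}}   [S -> { S }]
{{{{S}SS}S}} ⇒ {{{{{S}}SS}S}}   [S -> { S }]
{{{{{S}}SS}S}} ⇒ {{{{{{S}}}SS}S}}   [S -> { S }]
{{{{{{S}}}SS}S}} ⇒ {{{{{{{S}}}}SS}S}}   [S -> { S }]
{{{{{{{S}}}}SS}S}} ⇒ {{{{{{{}}}}SS}S}}   [S -> ε]
{{{{{{{}}}}SS}S}} ⇒ {{{{{{{}}}}S}S}}   [S -> ε]
{{{{{{{}}}}S}S}} ⇒ {{{{{{{}}}}}S}}   [S -> ε]
{{{{{{{}}}}}S}} ⇒ {{{{{{{}}}}}}}   [S -> ε]

S ⇒ {S} ⇒ {{S}} ⇒ {{SS}} ⇒ {{{S}S}} ⇒ {{{SS}S}} ⇒ {{{SSS}S}} ⇒ {{{{S}SS}S}} ⇒ {{{{{S}}SS}S}} ⇒ {{{{{{S}}}SS}S}} ⇒ {{{{{{{S}}}}SS}S}} ⇒ {{{{{{{}}}}SS}S}} ⇒ {{{{{{{}}}}S}S}} ⇒ {{{{{{{}}}}}S}} ⇒ {{{{{{{}}}}}}}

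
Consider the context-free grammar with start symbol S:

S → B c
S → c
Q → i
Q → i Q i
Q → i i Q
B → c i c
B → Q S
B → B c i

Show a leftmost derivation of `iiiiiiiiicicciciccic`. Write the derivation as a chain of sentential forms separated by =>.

S => Bc => Bcic => QScic => iQiScic => iiiQiScic => iiiiiQiScic => iiiiiiiQiScic => iiiiiiiiiScic => iiiiiiiiiBccic => iiiiiiiiiBciccic => iiiiiiiiiBciciccic => iiiiiiiiicicciciccic

S => Bc   [S → B c]
Bc => Bcic   [B → B c i]
Bcic => QScic   [B → Q S]
QScic => iQiScic   [Q → i Q i]
iQiScic => iiiQiScic   [Q → i i Q]
iiiQiScic => iiiiiQiScic   [Q → i i Q]
iiiiiQiScic => iiiiiiiQiScic   [Q → i i Q]
iiiiiiiQiScic => iiiiiiiiiScic   [Q → i]
iiiiiiiiiScic => iiiiiiiiiBccic   [S → B c]
iiiiiiiiiBccic => iiiiiiiiiBciccic   [B → B c i]
iiiiiiiiiBciccic => iiiiiiiiiBciciccic   [B → B c i]
iiiiiiiiiBciciccic => iiiiiiiiicicciciccic   [B → c i c]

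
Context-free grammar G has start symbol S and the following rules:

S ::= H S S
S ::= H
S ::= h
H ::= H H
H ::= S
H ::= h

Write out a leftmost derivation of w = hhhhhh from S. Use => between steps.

S=>HSS=>HHSS=>HHHSS=>HHHHSS=>hHHHSS=>hhHHSS=>hhhHSS=>hhhhSS=>hhhhhS=>hhhhhh

S => HSS   [S ::= H S S]
HSS => HHSS   [H ::= H H]
HHSS => HHHSS   [H ::= H H]
HHHSS => HHHHSS   [H ::= H H]
HHHHSS => hHHHSS   [H ::= h]
hHHHSS => hhHHSS   [H ::= h]
hhHHSS => hhhHSS   [H ::= h]
hhhHSS => hhhhSS   [H ::= h]
hhhhSS => hhhhhS   [S ::= h]
hhhhhS => hhhhhh   [S ::= h]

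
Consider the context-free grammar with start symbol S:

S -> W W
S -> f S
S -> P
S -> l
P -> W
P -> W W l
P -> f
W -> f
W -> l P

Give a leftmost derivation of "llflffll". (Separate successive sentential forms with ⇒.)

S ⇒ P   [S -> P]
P ⇒ W   [P -> W]
W ⇒ lP   [W -> l P]
lP ⇒ lW   [P -> W]
lW ⇒ llP   [W -> l P]
llP ⇒ llWWl   [P -> W W l]
llWWl ⇒ llfWl   [W -> f]
llfWl ⇒ llflPl   [W -> l P]
llflPl ⇒ llflWWll   [P -> W W l]
llflWWll ⇒ llflfWll   [W -> f]
llflfWll ⇒ llflffll   [W -> f]

S⇒P⇒W⇒lP⇒lW⇒llP⇒llWWl⇒llfWl⇒llflPl⇒llflWWll⇒llflfWll⇒llflffll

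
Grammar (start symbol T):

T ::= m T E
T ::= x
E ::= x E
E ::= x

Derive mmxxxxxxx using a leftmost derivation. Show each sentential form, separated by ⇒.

T⇒mTE⇒mmTEE⇒mmxEE⇒mmxxEE⇒mmxxxE⇒mmxxxxE⇒mmxxxxxE⇒mmxxxxxxE⇒mmxxxxxxx

T ⇒ mTE   [T ::= m T E]
mTE ⇒ mmTEE   [T ::= m T E]
mmTEE ⇒ mmxEE   [T ::= x]
mmxEE ⇒ mmxxEE   [E ::= x E]
mmxxEE ⇒ mmxxxE   [E ::= x]
mmxxxE ⇒ mmxxxxE   [E ::= x E]
mmxxxxE ⇒ mmxxxxxE   [E ::= x E]
mmxxxxxE ⇒ mmxxxxxxE   [E ::= x E]
mmxxxxxxE ⇒ mmxxxxxxx   [E ::= x]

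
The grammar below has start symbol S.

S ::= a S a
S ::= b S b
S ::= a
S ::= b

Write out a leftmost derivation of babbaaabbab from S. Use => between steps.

S => bSb => baSab => babSbab => babbSbbab => babbaSabbab => babbaaabbab

S => bSb   [S ::= b S b]
bSb => baSab   [S ::= a S a]
baSab => babSbab   [S ::= b S b]
babSbab => babbSbbab   [S ::= b S b]
babbSbbab => babbaSabbab   [S ::= a S a]
babbaSabbab => babbaaabbab   [S ::= a]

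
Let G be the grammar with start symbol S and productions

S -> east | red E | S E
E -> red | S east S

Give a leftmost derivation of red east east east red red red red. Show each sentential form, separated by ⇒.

S ⇒ red E   [S -> red E]
red E ⇒ red S east S   [E -> S east S]
red S east S ⇒ red east east S   [S -> east]
red east east S ⇒ red east east S E   [S -> S E]
red east east S E ⇒ red east east S E E   [S -> S E]
red east east S E E ⇒ red east east S E E E   [S -> S E]
red east east S E E E ⇒ red east east S E E E E   [S -> S E]
red east east S E E E E ⇒ red east east east E E E E   [S -> east]
red east east east E E E E ⇒ red east east east red E E E   [E -> red]
red east east east red E E E ⇒ red east east east red red E E   [E -> red]
red east east east red red E E ⇒ red east east east red red red E   [E -> red]
red east east east red red red E ⇒ red east east east red red red red   [E -> red]

S ⇒ red E ⇒ red S east S ⇒ red east east S ⇒ red east east S E ⇒ red east east S E E ⇒ red east east S E E E ⇒ red east east S E E E E ⇒ red east east east E E E E ⇒ red east east east red E E E ⇒ red east east east red red E E ⇒ red east east east red red red E ⇒ red east east east red red red red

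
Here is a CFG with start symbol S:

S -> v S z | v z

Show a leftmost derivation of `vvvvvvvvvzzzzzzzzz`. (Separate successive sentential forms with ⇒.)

S ⇒ vSz   [S -> v S z]
vSz ⇒ vvSzz   [S -> v S z]
vvSzz ⇒ vvvSzzz   [S -> v S z]
vvvSzzz ⇒ vvvvSzzzz   [S -> v S z]
vvvvSzzzz ⇒ vvvvvSzzzzz   [S -> v S z]
vvvvvSzzzzz ⇒ vvvvvvSzzzzzz   [S -> v S z]
vvvvvvSzzzzzz ⇒ vvvvvvvSzzzzzzz   [S -> v S z]
vvvvvvvSzzzzzzz ⇒ vvvvvvvvSzzzzzzzz   [S -> v S z]
vvvvvvvvSzzzzzzzz ⇒ vvvvvvvvvzzzzzzzzz   [S -> v z]

S ⇒ vSz ⇒ vvSzz ⇒ vvvSzzz ⇒ vvvvSzzzz ⇒ vvvvvSzzzzz ⇒ vvvvvvSzzzzzz ⇒ vvvvvvvSzzzzzzz ⇒ vvvvvvvvSzzzzzzzz ⇒ vvvvvvvvvzzzzzzzzz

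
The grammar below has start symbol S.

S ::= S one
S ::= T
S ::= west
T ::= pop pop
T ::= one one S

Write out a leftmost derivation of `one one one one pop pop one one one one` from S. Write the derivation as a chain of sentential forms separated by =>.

S => S one => S one one => T one one => one one S one one => one one T one one => one one one one S one one => one one one one S one one one => one one one one S one one one one => one one one one T one one one one => one one one one pop pop one one one one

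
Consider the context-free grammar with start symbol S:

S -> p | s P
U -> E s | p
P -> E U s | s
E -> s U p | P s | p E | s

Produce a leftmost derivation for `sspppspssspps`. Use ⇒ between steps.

S⇒sP⇒sEUs⇒ssUpUs⇒ssEspUs⇒ssPsspUs⇒ssEUssspUs⇒sspEUssspUs⇒ssppEUssspUs⇒sspppEUssspUs⇒sspppsUssspUs⇒sspppspssspUs⇒sspppspssspps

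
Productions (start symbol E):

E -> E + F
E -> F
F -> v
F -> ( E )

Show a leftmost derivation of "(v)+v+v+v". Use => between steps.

E => E+F => E+F+F => E+F+F+F => F+F+F+F => (E)+F+F+F => (F)+F+F+F => (v)+F+F+F => (v)+v+F+F => (v)+v+v+F => (v)+v+v+v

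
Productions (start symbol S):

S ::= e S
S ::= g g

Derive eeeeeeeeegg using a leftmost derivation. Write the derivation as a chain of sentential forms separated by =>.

S=>eS=>eeS=>eeeS=>eeeeS=>eeeeeS=>eeeeeeS=>eeeeeeeS=>eeeeeeeeS=>eeeeeeeeeS=>eeeeeeeeegg

S => eS   [S ::= e S]
eS => eeS   [S ::= e S]
eeS => eeeS   [S ::= e S]
eeeS => eeeeS   [S ::= e S]
eeeeS => eeeeeS   [S ::= e S]
eeeeeS => eeeeeeS   [S ::= e S]
eeeeeeS => eeeeeeeS   [S ::= e S]
eeeeeeeS => eeeeeeeeS   [S ::= e S]
eeeeeeeeS => eeeeeeeeeS   [S ::= e S]
eeeeeeeeeS => eeeeeeeeegg   [S ::= g g]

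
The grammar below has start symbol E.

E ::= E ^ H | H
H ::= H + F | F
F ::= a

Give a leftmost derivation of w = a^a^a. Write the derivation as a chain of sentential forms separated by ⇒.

E ⇒ E^H   [E ::= E ^ H]
E^H ⇒ E^H^H   [E ::= E ^ H]
E^H^H ⇒ H^H^H   [E ::= H]
H^H^H ⇒ F^H^H   [H ::= F]
F^H^H ⇒ a^H^H   [F ::= a]
a^H^H ⇒ a^F^H   [H ::= F]
a^F^H ⇒ a^a^H   [F ::= a]
a^a^H ⇒ a^a^F   [H ::= F]
a^a^F ⇒ a^a^a   [F ::= a]

E ⇒ E^H ⇒ E^H^H ⇒ H^H^H ⇒ F^H^H ⇒ a^H^H ⇒ a^F^H ⇒ a^a^H ⇒ a^a^F ⇒ a^a^a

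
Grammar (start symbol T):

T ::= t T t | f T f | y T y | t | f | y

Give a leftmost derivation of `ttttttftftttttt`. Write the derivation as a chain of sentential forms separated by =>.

T => tTt => ttTtt => tttTttt => ttttTtttt => tttttTttttt => ttttttTtttttt => ttttttfTftttttt => ttttttftftttttt

T => tTt   [T ::= t T t]
tTt => ttTtt   [T ::= t T t]
ttTtt => tttTttt   [T ::= t T t]
tttTttt => ttttTtttt   [T ::= t T t]
ttttTtttt => tttttTttttt   [T ::= t T t]
tttttTttttt => ttttttTtttttt   [T ::= t T t]
ttttttTtttttt => ttttttfTftttttt   [T ::= f T f]
ttttttfTftttttt => ttttttftftttttt   [T ::= t]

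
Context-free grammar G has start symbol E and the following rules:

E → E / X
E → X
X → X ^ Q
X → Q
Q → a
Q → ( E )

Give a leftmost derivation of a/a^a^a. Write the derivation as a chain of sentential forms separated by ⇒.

E ⇒ E/X ⇒ X/X ⇒ Q/X ⇒ a/X ⇒ a/X^Q ⇒ a/X^Q^Q ⇒ a/Q^Q^Q ⇒ a/a^Q^Q ⇒ a/a^a^Q ⇒ a/a^a^a

E ⇒ E/X   [E → E / X]
E/X ⇒ X/X   [E → X]
X/X ⇒ Q/X   [X → Q]
Q/X ⇒ a/X   [Q → a]
a/X ⇒ a/X^Q   [X → X ^ Q]
a/X^Q ⇒ a/X^Q^Q   [X → X ^ Q]
a/X^Q^Q ⇒ a/Q^Q^Q   [X → Q]
a/Q^Q^Q ⇒ a/a^Q^Q   [Q → a]
a/a^Q^Q ⇒ a/a^a^Q   [Q → a]
a/a^a^Q ⇒ a/a^a^a   [Q → a]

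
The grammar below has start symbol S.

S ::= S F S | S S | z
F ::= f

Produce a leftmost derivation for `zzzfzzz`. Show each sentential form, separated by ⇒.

S ⇒ SS   [S ::= S S]
SS ⇒ SSS   [S ::= S S]
SSS ⇒ SSSS   [S ::= S S]
SSSS ⇒ zSSS   [S ::= z]
zSSS ⇒ zSFSSS   [S ::= S F S]
zSFSSS ⇒ zSSFSSS   [S ::= S S]
zSSFSSS ⇒ zzSFSSS   [S ::= z]
zzSFSSS ⇒ zzzFSSS   [S ::= z]
zzzFSSS ⇒ zzzfSSS   [F ::= f]
zzzfSSS ⇒ zzzfzSS   [S ::= z]
zzzfzSS ⇒ zzzfzzS   [S ::= z]
zzzfzzS ⇒ zzzfzzz   [S ::= z]

S⇒SS⇒SSS⇒SSSS⇒zSSS⇒zSFSSS⇒zSSFSSS⇒zzSFSSS⇒zzzFSSS⇒zzzfSSS⇒zzzfzSS⇒zzzfzzS⇒zzzfzzz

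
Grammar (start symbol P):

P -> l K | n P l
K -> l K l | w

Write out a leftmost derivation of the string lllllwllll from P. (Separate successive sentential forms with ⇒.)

P ⇒ lK ⇒ llKl ⇒ lllKll ⇒ llllKlll ⇒ lllllKllll ⇒ lllllwllll

P ⇒ lK   [P -> l K]
lK ⇒ llKl   [K -> l K l]
llKl ⇒ lllKll   [K -> l K l]
lllKll ⇒ llllKlll   [K -> l K l]
llllKlll ⇒ lllllKllll   [K -> l K l]
lllllKllll ⇒ lllllwllll   [K -> w]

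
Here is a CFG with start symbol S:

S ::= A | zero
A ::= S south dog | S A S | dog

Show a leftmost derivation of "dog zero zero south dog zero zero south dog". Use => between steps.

S => A => S south dog => A south dog => S A S south dog => A A S south dog => dog A S south dog => dog S A S S south dog => dog zero A S S south dog => dog zero S south dog S S south dog => dog zero zero south dog S S south dog => dog zero zero south dog zero S south dog => dog zero zero south dog zero zero south dog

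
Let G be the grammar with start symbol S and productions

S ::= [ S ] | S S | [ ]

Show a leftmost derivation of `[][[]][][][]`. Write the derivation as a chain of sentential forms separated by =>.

S => SS   [S ::= S S]
SS => SSS   [S ::= S S]
SSS => []SS   [S ::= [ ]]
[]SS => [][S]S   [S ::= [ S ]]
[][S]S => [][[]]S   [S ::= [ ]]
[][[]]S => [][[]]SS   [S ::= S S]
[][[]]SS => [][[]][]S   [S ::= [ ]]
[][[]][]S => [][[]][]SS   [S ::= S S]
[][[]][]SS => [][[]][][]S   [S ::= [ ]]
[][[]][][]S => [][[]][][][]   [S ::= [ ]]

S => SS => SSS => []SS => [][S]S => [][[]]S => [][[]]SS => [][[]][]S => [][[]][]SS => [][[]][][]S => [][[]][][][]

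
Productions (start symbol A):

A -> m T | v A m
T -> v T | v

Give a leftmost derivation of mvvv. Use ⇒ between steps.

A⇒mT⇒mvT⇒mvvT⇒mvvv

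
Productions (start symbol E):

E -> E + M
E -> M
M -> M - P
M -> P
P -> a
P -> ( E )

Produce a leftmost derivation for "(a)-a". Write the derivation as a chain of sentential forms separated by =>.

E => M => M-P => P-P => (E)-P => (M)-P => (P)-P => (a)-P => (a)-a

E => M   [E -> M]
M => M-P   [M -> M - P]
M-P => P-P   [M -> P]
P-P => (E)-P   [P -> ( E )]
(E)-P => (M)-P   [E -> M]
(M)-P => (P)-P   [M -> P]
(P)-P => (a)-P   [P -> a]
(a)-P => (a)-a   [P -> a]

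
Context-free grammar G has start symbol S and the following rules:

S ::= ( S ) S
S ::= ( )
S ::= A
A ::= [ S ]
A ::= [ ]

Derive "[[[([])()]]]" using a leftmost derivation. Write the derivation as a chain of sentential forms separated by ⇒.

S ⇒ A   [S ::= A]
A ⇒ [S]   [A ::= [ S ]]
[S] ⇒ [A]   [S ::= A]
[A] ⇒ [[S]]   [A ::= [ S ]]
[[S]] ⇒ [[A]]   [S ::= A]
[[A]] ⇒ [[[S]]]   [A ::= [ S ]]
[[[S]]] ⇒ [[[(S)S]]]   [S ::= ( S ) S]
[[[(S)S]]] ⇒ [[[(A)S]]]   [S ::= A]
[[[(A)S]]] ⇒ [[[([])S]]]   [A ::= [ ]]
[[[([])S]]] ⇒ [[[([])()]]]   [S ::= ( )]

S ⇒ A ⇒ [S] ⇒ [A] ⇒ [[S]] ⇒ [[A]] ⇒ [[[S]]] ⇒ [[[(S)S]]] ⇒ [[[(A)S]]] ⇒ [[[([])S]]] ⇒ [[[([])()]]]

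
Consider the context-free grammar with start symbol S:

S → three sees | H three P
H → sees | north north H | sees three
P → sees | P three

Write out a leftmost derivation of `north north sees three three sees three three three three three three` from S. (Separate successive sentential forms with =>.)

S => H three P   [S → H three P]
H three P => north north H three P   [H → north north H]
north north H three P => north north sees three three P   [H → sees three]
north north sees three three P => north north sees three three P three   [P → P three]
north north sees three three P three => north north sees three three P three three   [P → P three]
north north sees three three P three three => north north sees three three P three three three   [P → P three]
north north sees three three P three three three => north north sees three three P three three three three   [P → P three]
north north sees three three P three three three three => north north sees three three P three three three three three   [P → P three]
north north sees three three P three three three three three => north north sees three three P three three three three three three   [P → P three]
north north sees three three P three three three three three three => north north sees three three sees three three three three three three   [P → sees]

S => H three P => north north H three P => north north sees three three P => north north sees three three P three => north north sees three three P three three => north north sees three three P three three three => north north sees three three P three three three three => north north sees three three P three three three three three => north north sees three three P three three three three three three => north north sees three three sees three three three three three three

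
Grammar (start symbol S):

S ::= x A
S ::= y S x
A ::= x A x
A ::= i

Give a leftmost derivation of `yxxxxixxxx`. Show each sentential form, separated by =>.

S => ySx => yxAx => yxxAxx => yxxxAxxx => yxxxxAxxxx => yxxxxixxxx

S => ySx   [S ::= y S x]
ySx => yxAx   [S ::= x A]
yxAx => yxxAxx   [A ::= x A x]
yxxAxx => yxxxAxxx   [A ::= x A x]
yxxxAxxx => yxxxxAxxxx   [A ::= x A x]
yxxxxAxxxx => yxxxxixxxx   [A ::= i]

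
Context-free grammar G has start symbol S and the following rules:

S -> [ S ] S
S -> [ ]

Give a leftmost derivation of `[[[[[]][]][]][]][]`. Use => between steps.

S => [S]S => [[S]S]S => [[[S]S]S]S => [[[[S]S]S]S]S => [[[[[]]S]S]S]S => [[[[[]][]]S]S]S => [[[[[]][]][]]S]S => [[[[[]][]][]][]]S => [[[[[]][]][]][]][]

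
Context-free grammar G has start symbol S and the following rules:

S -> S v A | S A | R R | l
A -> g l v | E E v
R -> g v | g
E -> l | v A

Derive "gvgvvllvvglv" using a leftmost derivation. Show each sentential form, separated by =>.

S => SvA   [S -> S v A]
SvA => SvAvA   [S -> S v A]
SvAvA => RRvAvA   [S -> R R]
RRvAvA => gvRvAvA   [R -> g v]
gvRvAvA => gvgvvAvA   [R -> g v]
gvgvvAvA => gvgvvEEvvA   [A -> E E v]
gvgvvEEvvA => gvgvvlEvvA   [E -> l]
gvgvvlEvvA => gvgvvllvvA   [E -> l]
gvgvvllvvA => gvgvvllvvglv   [A -> g l v]

S => SvA => SvAvA => RRvAvA => gvRvAvA => gvgvvAvA => gvgvvEEvvA => gvgvvlEvvA => gvgvvllvvA => gvgvvllvvglv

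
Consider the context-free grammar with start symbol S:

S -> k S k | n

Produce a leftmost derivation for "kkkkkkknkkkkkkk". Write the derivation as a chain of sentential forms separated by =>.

S => kSk => kkSkk => kkkSkkk => kkkkSkkkk => kkkkkSkkkkk => kkkkkkSkkkkkk => kkkkkkkSkkkkkkk => kkkkkkknkkkkkkk

S => kSk   [S -> k S k]
kSk => kkSkk   [S -> k S k]
kkSkk => kkkSkkk   [S -> k S k]
kkkSkkk => kkkkSkkkk   [S -> k S k]
kkkkSkkkk => kkkkkSkkkkk   [S -> k S k]
kkkkkSkkkkk => kkkkkkSkkkkkk   [S -> k S k]
kkkkkkSkkkkkk => kkkkkkkSkkkkkkk   [S -> k S k]
kkkkkkkSkkkkkkk => kkkkkkknkkkkkkk   [S -> n]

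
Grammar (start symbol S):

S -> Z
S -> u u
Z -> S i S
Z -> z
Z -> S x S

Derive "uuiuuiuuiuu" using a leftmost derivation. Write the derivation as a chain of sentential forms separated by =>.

S => Z   [S -> Z]
Z => SiS   [Z -> S i S]
SiS => ZiS   [S -> Z]
ZiS => SiSiS   [Z -> S i S]
SiSiS => ZiSiS   [S -> Z]
ZiSiS => SiSiSiS   [Z -> S i S]
SiSiSiS => uuiSiSiS   [S -> u u]
uuiSiSiS => uuiuuiSiS   [S -> u u]
uuiuuiSiS => uuiuuiuuiS   [S -> u u]
uuiuuiuuiS => uuiuuiuuiuu   [S -> u u]

S => Z => SiS => ZiS => SiSiS => ZiSiS => SiSiSiS => uuiSiSiS => uuiuuiSiS => uuiuuiuuiS => uuiuuiuuiuu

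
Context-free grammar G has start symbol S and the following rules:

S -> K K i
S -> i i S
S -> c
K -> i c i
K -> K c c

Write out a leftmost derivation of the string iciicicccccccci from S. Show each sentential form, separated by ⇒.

S⇒KKi⇒iciKi⇒iciKcci⇒iciKcccci⇒iciKcccccci⇒iciKcccccccci⇒iciicicccccccci

S ⇒ KKi   [S -> K K i]
KKi ⇒ iciKi   [K -> i c i]
iciKi ⇒ iciKcci   [K -> K c c]
iciKcci ⇒ iciKcccci   [K -> K c c]
iciKcccci ⇒ iciKcccccci   [K -> K c c]
iciKcccccci ⇒ iciKcccccccci   [K -> K c c]
iciKcccccccci ⇒ iciicicccccccci   [K -> i c i]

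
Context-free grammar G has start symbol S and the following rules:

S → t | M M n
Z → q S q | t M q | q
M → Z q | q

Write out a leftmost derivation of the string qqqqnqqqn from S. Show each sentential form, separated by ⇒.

S ⇒ MMn ⇒ ZqMn ⇒ qSqqMn ⇒ qMMnqqMn ⇒ qqMnqqMn ⇒ qqZqnqqMn ⇒ qqqqnqqMn ⇒ qqqqnqqqn

S ⇒ MMn   [S → M M n]
MMn ⇒ ZqMn   [M → Z q]
ZqMn ⇒ qSqqMn   [Z → q S q]
qSqqMn ⇒ qMMnqqMn   [S → M M n]
qMMnqqMn ⇒ qqMnqqMn   [M → q]
qqMnqqMn ⇒ qqZqnqqMn   [M → Z q]
qqZqnqqMn ⇒ qqqqnqqMn   [Z → q]
qqqqnqqMn ⇒ qqqqnqqqn   [M → q]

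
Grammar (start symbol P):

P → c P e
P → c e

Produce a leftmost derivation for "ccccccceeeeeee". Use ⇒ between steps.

P ⇒ cPe ⇒ ccPee ⇒ cccPeee ⇒ ccccPeeee ⇒ cccccPeeeee ⇒ ccccccPeeeeee ⇒ ccccccceeeeeee

P ⇒ cPe   [P → c P e]
cPe ⇒ ccPee   [P → c P e]
ccPee ⇒ cccPeee   [P → c P e]
cccPeee ⇒ ccccPeeee   [P → c P e]
ccccPeeee ⇒ cccccPeeeee   [P → c P e]
cccccPeeeee ⇒ ccccccPeeeeee   [P → c P e]
ccccccPeeeeee ⇒ ccccccceeeeeee   [P → c e]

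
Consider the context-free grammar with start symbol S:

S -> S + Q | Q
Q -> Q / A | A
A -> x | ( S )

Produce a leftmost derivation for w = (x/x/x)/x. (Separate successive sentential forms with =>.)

S => Q   [S -> Q]
Q => Q/A   [Q -> Q / A]
Q/A => A/A   [Q -> A]
A/A => (S)/A   [A -> ( S )]
(S)/A => (Q)/A   [S -> Q]
(Q)/A => (Q/A)/A   [Q -> Q / A]
(Q/A)/A => (Q/A/A)/A   [Q -> Q / A]
(Q/A/A)/A => (A/A/A)/A   [Q -> A]
(A/A/A)/A => (x/A/A)/A   [A -> x]
(x/A/A)/A => (x/x/A)/A   [A -> x]
(x/x/A)/A => (x/x/x)/A   [A -> x]
(x/x/x)/A => (x/x/x)/x   [A -> x]

S=>Q=>Q/A=>A/A=>(S)/A=>(Q)/A=>(Q/A)/A=>(Q/A/A)/A=>(A/A/A)/A=>(x/A/A)/A=>(x/x/A)/A=>(x/x/x)/A=>(x/x/x)/x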